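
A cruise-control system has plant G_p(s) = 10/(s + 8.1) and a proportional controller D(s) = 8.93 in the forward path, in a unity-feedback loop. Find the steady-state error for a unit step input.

0.0832

The loop is type 0. Static position error constant K_pos = D(0)·G_p(0) = 8.93·1.235 = 11.02.
Steady-state error to a unit step: e_ss = 1/(1+K_pos) = 1/12.02 = 0.0832.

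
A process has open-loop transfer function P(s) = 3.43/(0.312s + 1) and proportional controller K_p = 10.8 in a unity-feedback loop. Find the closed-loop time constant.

τ = 0.0082 s

Closed loop: T(s) = K_p·P/(1+K_p·P) = 37.04/(0.312s + 1 + 37.04), with pole at s = −(1 + 37.04)/0.312 = −121.9.
Closed-loop time constant τ = 1/121.9 = 0.0082 s.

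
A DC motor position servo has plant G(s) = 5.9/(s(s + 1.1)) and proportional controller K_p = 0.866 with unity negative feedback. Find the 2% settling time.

T_s ≈ 7.27 s

From 1 + K_pG(s) = 0: s² + 1.1s + 5.109 = 0 ⇒ ω_n = 2.26, ζ = 0.2433.
2% settling time T_s ≈ 4/(ζω_n) = 4/0.55 = 7.27 s.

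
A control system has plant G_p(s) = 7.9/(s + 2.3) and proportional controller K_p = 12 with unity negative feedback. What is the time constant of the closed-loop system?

τ = 0.0103 s

Closed-loop transfer function: T(s) = K_p·G_p(s)/(1 + K_p·G_p(s)) = 94.8/(s + 2.3 + 94.8) = 94.8/(s + 97.1).
Time constant τ = 1/97.1 = 0.0103 s.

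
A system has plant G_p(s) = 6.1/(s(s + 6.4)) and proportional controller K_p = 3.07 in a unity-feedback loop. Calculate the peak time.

The closed-loop denominator s² + 6.4s + 18.73 gives ω_n = √18.73 = 4.327 and ζ = 6.4/(2ω_n) = 0.7395.
Damped frequency ω_d = ω_n√(1−ζ²) = 2.913 rad/s, so peak time T_p = π/ω_d = 1.08 s.

T_p = 1.08 s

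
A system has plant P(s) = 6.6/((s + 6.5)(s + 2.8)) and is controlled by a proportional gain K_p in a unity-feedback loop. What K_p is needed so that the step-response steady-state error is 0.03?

Steady-state error for a unit step on this type-0 loop is 1/(1 + K_p·P(0)).
P(0) = 0.3626. Require 1/(1 + K_p·0.3626) = 0.03, so 1 + 0.3626·K_p = 33.33.
K_p = (33.33 − 1)/0.3626 = 89.2.

K_p = 89.2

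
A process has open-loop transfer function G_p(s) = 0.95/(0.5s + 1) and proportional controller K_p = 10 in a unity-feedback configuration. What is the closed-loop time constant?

τ = 0.0476 s

Closed loop: T(s) = K_p·G_p/(1+K_p·G_p) = 9.5/(0.5s + 1 + 9.5), with pole at s = −(1 + 9.5)/0.5 = −21.
Closed-loop time constant τ = 1/21 = 0.0476 s.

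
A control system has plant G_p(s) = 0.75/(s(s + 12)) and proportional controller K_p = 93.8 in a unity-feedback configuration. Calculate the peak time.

The closed-loop denominator s² + 12s + 70.35 gives ω_n = √70.35 = 8.387 and ζ = 12/(2ω_n) = 0.7154.
Damped frequency ω_d = ω_n√(1−ζ²) = 5.861 rad/s, so peak time T_p = π/ω_d = 0.536 s.

T_p = 0.536 s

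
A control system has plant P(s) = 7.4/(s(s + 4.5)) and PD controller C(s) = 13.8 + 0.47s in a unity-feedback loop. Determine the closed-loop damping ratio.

ζ = 0.395

Forward path: (13.8 + 0.47s)·7.4/(s(s+4.5)). The closed-loop characteristic equation is s² + (4.5 + 7.4·0.47)s + 7.4·13.8 = 0.
That is s² + 7.978s + 102.1 = 0, so ω_n = 10.11 rad/s and ζ = 7.978/(2·10.11) = 0.3947.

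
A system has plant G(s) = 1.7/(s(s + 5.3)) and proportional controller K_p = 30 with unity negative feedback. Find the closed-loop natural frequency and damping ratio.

The closed-loop denominator is s(s+5.3) + 30·1.7 = s² + 5.3s + 51.
Matching s² + 2ζω_n s + ω_n²: ω_n = √51 = 7.141 rad/s and 2ζω_n = 5.3, so ζ = 5.3/(2·7.141) = 0.371.

ω_n = 7.14 rad/s, ζ = 0.371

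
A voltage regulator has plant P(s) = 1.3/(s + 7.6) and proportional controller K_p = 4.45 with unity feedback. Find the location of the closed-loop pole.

s = -13.38

Closed-loop transfer function: T(s) = K_p·P(s)/(1 + K_p·P(s)) = 5.785/(s + 7.6 + 5.785) = 5.785/(s + 13.38).
The closed-loop pole is at s = −13.38.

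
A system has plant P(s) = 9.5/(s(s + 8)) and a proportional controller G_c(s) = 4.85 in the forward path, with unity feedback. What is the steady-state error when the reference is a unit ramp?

0.174

The loop has one pole at the origin (type 1). Velocity error constant K_v = lim_{s→0} s·G_c(s)P(s) = 4.85·9.5/8 = 5.759.
Steady-state error to a unit ramp: e_ss = 1/K_v = 0.174.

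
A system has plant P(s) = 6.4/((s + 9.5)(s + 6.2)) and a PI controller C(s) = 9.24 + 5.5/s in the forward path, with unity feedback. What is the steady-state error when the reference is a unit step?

0

The open loop C(s)P(s) has a pole at the origin (type 1), so the static position error constant is infinite and e_ss = 1/(1+∞) = 0.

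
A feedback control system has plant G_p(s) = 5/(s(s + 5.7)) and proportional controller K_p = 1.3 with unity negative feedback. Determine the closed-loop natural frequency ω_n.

With unity feedback the closed-loop characteristic equation is s² + 5.7s + 1.3·5 = s² + 5.7s + 6.5 = 0.
So ω_n² = 6.5 ⇒ ω_n = 2.55 rad/s, and ζ = 5.7/(2ω_n) = 1.12.

ω_n = 2.55 rad/s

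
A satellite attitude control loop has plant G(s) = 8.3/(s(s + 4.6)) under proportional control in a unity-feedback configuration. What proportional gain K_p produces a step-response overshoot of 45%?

From %OS = 100·exp(−πζ/√(1−ζ²)) = 45%, ζ = −ln(0.45)/√(π²+ln²(0.45)) = 0.2463.
Characteristic equation s² + 4.6s + 8.3K_p = 0 gives ζ = 4.6/(2√(8.3K_p)).
Setting ζ = 0.2463: √(8.3K_p) = 4.6/(2·0.2463) = 9.337, so K_p = 87.17/8.3 = 10.5.

K_p = 10.5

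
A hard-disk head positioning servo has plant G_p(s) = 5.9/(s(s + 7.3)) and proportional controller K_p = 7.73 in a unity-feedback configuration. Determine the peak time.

The closed-loop denominator s² + 7.3s + 45.61 gives ω_n = √45.61 = 6.753 and ζ = 7.3/(2ω_n) = 0.5405.
Damped frequency ω_d = ω_n√(1−ζ²) = 5.682 rad/s, so peak time T_p = π/ω_d = 0.553 s.

T_p = 0.553 s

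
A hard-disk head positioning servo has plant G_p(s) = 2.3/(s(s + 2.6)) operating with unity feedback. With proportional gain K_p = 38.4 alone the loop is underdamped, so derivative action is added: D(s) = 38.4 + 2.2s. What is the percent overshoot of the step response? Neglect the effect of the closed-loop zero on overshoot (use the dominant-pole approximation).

24.6%

Forward path: (38.4 + 2.2s)·2.3/(s(s+2.6)). The closed-loop characteristic equation is s² + (2.6 + 2.3·2.2)s + 2.3·38.4 = 0.
That is s² + 7.66s + 88.32 = 0, so ω_n = 9.398 rad/s and ζ = 7.66/(2·9.398) = 0.4075.
%OS = 100·exp(−πζ/√(1−ζ²)) = 24.6%.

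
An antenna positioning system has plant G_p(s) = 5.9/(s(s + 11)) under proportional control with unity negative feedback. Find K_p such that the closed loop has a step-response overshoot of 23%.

K_p = 28.6

From %OS = 100·exp(−πζ/√(1−ζ²)) = 23%, ζ = −ln(0.23)/√(π²+ln²(0.23)) = 0.4237.
Characteristic equation s² + 11s + 5.9K_p = 0 gives ζ = 11/(2√(5.9K_p)).
Setting ζ = 0.4237: √(5.9K_p) = 11/(2·0.4237) = 12.98, so K_p = 168.5/5.9 = 28.6.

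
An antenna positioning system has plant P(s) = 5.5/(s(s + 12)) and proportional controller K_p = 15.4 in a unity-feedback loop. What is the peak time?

T_p = 0.45 s

From 1 + K_pP(s) = 0: s² + 12s + 84.7 = 0 ⇒ ω_n = 9.203, ζ = 0.6519.
Damped frequency ω_d = ω_n√(1−ζ²) = 6.979 rad/s, so peak time T_p = π/ω_d = 0.45 s.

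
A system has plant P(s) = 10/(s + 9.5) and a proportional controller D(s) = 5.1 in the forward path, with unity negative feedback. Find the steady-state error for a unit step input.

0.157

The loop is type 0. Static position error constant K_pos = D(0)·P(0) = 5.1·1.053 = 5.368.
Steady-state error to a unit step: e_ss = 1/(1+K_pos) = 1/6.368 = 0.157.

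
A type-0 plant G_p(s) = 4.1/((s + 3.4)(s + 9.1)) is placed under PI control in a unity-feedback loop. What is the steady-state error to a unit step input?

0

The PI controller's integrator makes the forward path type 1, so e_ss to a step is zero.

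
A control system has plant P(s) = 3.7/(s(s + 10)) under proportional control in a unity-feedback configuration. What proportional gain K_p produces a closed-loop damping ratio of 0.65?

K_p = 16

Closed-loop characteristic equation: s² + 10s + K_p·3.7 = 0.
So ω_n = √(3.7K_p) and 2ζω_n = 10, giving ζ = 10/(2√(3.7K_p)).
Setting ζ = 0.65: √(3.7K_p) = 10/(2·0.65) = 7.692, so K_p = 59.17/3.7 = 16.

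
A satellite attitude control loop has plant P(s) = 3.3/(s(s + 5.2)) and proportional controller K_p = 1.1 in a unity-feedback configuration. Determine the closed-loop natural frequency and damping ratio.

1 + K_p·P(s) = 0 gives s² + 5.2s + 3.63 = 0.
Matching s² + 2ζω_n s + ω_n²: ω_n = √3.63 = 1.905 rad/s and 2ζω_n = 5.2, so ζ = 5.2/(2·1.905) = 1.36.

ω_n = 1.91 rad/s, ζ = 1.36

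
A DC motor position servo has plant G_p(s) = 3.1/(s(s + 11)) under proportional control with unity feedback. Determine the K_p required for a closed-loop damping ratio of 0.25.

Closed-loop characteristic equation: s² + 11s + K_p·3.1 = 0.
So ω_n = √(3.1K_p) and 2ζω_n = 11, giving ζ = 11/(2√(3.1K_p)).
Setting ζ = 0.25: √(3.1K_p) = 11/(2·0.25) = 22, so K_p = 484/3.1 = 156.

K_p = 156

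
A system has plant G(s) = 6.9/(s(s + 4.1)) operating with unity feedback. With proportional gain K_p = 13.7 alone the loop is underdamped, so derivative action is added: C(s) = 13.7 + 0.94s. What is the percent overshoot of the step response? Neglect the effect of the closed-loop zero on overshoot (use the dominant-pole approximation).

Forward path: (13.7 + 0.94s)·6.9/(s(s+4.1)). The closed-loop characteristic equation is s² + (4.1 + 6.9·0.94)s + 6.9·13.7 = 0.
That is s² + 10.59s + 94.53 = 0, so ω_n = 9.723 rad/s and ζ = 10.59/(2·9.723) = 0.5444.
%OS = 100·exp(−πζ/√(1−ζ²)) = 13%.

13%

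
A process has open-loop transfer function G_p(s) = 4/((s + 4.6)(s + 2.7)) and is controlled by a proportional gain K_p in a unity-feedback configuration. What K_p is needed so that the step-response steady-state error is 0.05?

Steady-state error for a unit step on this type-0 loop is 1/(1 + K_p·G_p(0)).
G_p(0) = 0.3221. Require 1/(1 + K_p·0.3221) = 0.05, so 1 + 0.3221·K_p = 20.
K_p = (20 − 1)/0.3221 = 59.

K_p = 59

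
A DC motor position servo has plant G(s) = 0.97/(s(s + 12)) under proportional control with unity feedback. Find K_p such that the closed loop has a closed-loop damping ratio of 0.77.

Closed-loop characteristic equation: s² + 12s + K_p·0.97 = 0.
So ω_n = √(0.97K_p) and 2ζω_n = 12, giving ζ = 12/(2√(0.97K_p)).
Setting ζ = 0.77: √(0.97K_p) = 12/(2·0.77) = 7.792, so K_p = 60.72/0.97 = 62.6.

K_p = 62.6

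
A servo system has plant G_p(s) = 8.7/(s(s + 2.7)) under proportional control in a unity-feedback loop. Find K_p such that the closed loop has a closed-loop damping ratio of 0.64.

K_p = 0.511

Closed-loop characteristic equation: s² + 2.7s + K_p·8.7 = 0.
So ω_n = √(8.7K_p) and 2ζω_n = 2.7, giving ζ = 2.7/(2√(8.7K_p)).
Setting ζ = 0.64: √(8.7K_p) = 2.7/(2·0.64) = 2.109, so K_p = 4.449/8.7 = 0.511.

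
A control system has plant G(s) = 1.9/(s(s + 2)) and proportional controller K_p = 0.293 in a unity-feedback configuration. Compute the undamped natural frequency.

1 + K_p·G(s) = 0 gives s² + 2s + 0.5567 = 0.
Matching s² + 2ζω_n s + ω_n²: ω_n = √0.5567 = 0.7461 rad/s and 2ζω_n = 2, so ζ = 2/(2·0.7461) = 1.34.

ω_n = 0.746 rad/s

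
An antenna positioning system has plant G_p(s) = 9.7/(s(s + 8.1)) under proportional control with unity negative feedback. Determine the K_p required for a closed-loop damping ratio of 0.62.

Closed-loop characteristic equation: s² + 8.1s + K_p·9.7 = 0.
So ω_n = √(9.7K_p) and 2ζω_n = 8.1, giving ζ = 8.1/(2√(9.7K_p)).
Setting ζ = 0.62: √(9.7K_p) = 8.1/(2·0.62) = 6.532, so K_p = 42.67/9.7 = 4.4.

K_p = 4.4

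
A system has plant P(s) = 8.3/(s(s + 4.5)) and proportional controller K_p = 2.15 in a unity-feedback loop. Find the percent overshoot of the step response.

13.8%

The closed-loop denominator s² + 4.5s + 17.85 gives ω_n = √17.85 = 4.224 and ζ = 4.5/(2ω_n) = 0.5326.
%OS = 100·exp(−πζ/√(1−ζ²)) = 100·exp(−π·0.5326/√0.7163) = 13.8%.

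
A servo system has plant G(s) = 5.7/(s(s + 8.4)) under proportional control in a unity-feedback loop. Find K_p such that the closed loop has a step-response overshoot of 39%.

From %OS = 100·exp(−πζ/√(1−ζ²)) = 39%, ζ = −ln(0.39)/√(π²+ln²(0.39)) = 0.2871.
Characteristic equation s² + 8.4s + 5.7K_p = 0 gives ζ = 8.4/(2√(5.7K_p)).
Setting ζ = 0.2871: √(5.7K_p) = 8.4/(2·0.2871) = 14.63, so K_p = 214/5.7 = 37.5.

K_p = 37.5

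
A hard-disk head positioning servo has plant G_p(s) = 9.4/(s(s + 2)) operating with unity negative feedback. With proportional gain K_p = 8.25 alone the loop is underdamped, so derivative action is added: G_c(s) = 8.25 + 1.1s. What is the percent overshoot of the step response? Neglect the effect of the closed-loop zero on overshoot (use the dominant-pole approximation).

4.57%

Forward path: (8.25 + 1.1s)·9.4/(s(s+2)). The closed-loop characteristic equation is s² + (2 + 9.4·1.1)s + 9.4·8.25 = 0.
That is s² + 12.34s + 77.55 = 0, so ω_n = 8.806 rad/s and ζ = 12.34/(2·8.806) = 0.7006.
%OS = 100·exp(−πζ/√(1−ζ²)) = 4.57%.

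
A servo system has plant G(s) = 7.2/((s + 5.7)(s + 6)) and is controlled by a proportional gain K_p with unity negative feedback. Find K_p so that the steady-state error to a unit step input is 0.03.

Steady-state error for a unit step on this type-0 loop is 1/(1 + K_p·G(0)).
G(0) = 0.2105. Require 1/(1 + K_p·0.2105) = 0.03, so 1 + 0.2105·K_p = 33.33.
K_p = (33.33 − 1)/0.2105 = 154.

K_p = 154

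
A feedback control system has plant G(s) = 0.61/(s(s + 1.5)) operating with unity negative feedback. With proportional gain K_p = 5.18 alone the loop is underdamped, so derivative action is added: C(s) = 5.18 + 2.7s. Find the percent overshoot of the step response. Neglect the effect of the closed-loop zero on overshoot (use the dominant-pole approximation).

0.254%

Forward path: (5.18 + 2.7s)·0.61/(s(s+1.5)). The closed-loop characteristic equation is s² + (1.5 + 0.61·2.7)s + 0.61·5.18 = 0.
That is s² + 3.147s + 3.16 = 0, so ω_n = 1.778 rad/s and ζ = 3.147/(2·1.778) = 0.8852.
%OS = 100·exp(−πζ/√(1−ζ²)) = 0.254%.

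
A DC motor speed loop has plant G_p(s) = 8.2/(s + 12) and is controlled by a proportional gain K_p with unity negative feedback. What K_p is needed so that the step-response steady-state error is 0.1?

K_p = 13.2

Steady-state error for a unit step on this type-0 loop is 1/(1 + K_p·G_p(0)).
G_p(0) = 0.6833. Require 1/(1 + K_p·0.6833) = 0.1, so 1 + 0.6833·K_p = 10.
K_p = (10 − 1)/0.6833 = 13.2.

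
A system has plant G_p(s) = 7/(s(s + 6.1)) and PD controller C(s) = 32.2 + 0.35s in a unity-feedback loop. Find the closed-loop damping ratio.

Forward path: (32.2 + 0.35s)·7/(s(s+6.1)). The closed-loop characteristic equation is s² + (6.1 + 7·0.35)s + 7·32.2 = 0.
That is s² + 8.55s + 225.4 = 0, so ω_n = 15.01 rad/s and ζ = 8.55/(2·15.01) = 0.2847.

ζ = 0.285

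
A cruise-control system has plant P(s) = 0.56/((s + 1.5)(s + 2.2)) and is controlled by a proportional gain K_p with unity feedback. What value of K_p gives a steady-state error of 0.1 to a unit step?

The loop is type 0, so e_ss(step) = 1/(1 + K_pos) with K_pos = K_p·P(0).
P(0) = 0.1697. Require 1/(1 + K_p·0.1697) = 0.1, so 1 + 0.1697·K_p = 10.
K_p = (10 − 1)/0.1697 = 53.

K_p = 53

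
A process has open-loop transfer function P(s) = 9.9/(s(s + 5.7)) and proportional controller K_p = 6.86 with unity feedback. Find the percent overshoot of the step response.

Closed-loop characteristic equation: s² + 5.7s + 67.91 = 0, so ω_n = 8.241 rad/s and ζ = 5.7/(2·8.241) = 0.3458.
%OS = 100·exp(−πζ/√(1−ζ²)) = 100·exp(−π·0.3458/√0.8804) = 31.4%.

31.4%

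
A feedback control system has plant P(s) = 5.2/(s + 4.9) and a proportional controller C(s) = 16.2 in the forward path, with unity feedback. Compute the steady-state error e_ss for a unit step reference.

The loop is type 0. Static position error constant K_pos = C(0)·P(0) = 16.2·1.061 = 17.19.
Steady-state error to a unit step: e_ss = 1/(1+K_pos) = 1/18.19 = 0.055.

0.055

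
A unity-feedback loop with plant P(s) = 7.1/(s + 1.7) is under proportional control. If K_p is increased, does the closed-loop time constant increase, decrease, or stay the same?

Closed-loop pole is at s = −(1.7+K_p·7.1); larger K_p moves it further left, so τ = 1/(1.7+K_p·7.1) decreases.

decrease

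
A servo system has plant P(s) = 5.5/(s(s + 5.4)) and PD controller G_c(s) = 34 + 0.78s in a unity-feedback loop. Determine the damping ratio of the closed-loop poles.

Forward path: (34 + 0.78s)·5.5/(s(s+5.4)). The closed-loop characteristic equation is s² + (5.4 + 5.5·0.78)s + 5.5·34 = 0.
That is s² + 9.69s + 187 = 0, so ω_n = 13.67 rad/s and ζ = 9.69/(2·13.67) = 0.3543.

ζ = 0.354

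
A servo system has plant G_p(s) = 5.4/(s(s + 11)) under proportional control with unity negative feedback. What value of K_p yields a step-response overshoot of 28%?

K_p = 39.7

From %OS = 100·exp(−πζ/√(1−ζ²)) = 28%, ζ = −ln(0.28)/√(π²+ln²(0.28)) = 0.3755.
Characteristic equation s² + 11s + 5.4K_p = 0 gives ζ = 11/(2√(5.4K_p)).
Setting ζ = 0.3755: √(5.4K_p) = 11/(2·0.3755) = 14.65, so K_p = 214.5/5.4 = 39.7.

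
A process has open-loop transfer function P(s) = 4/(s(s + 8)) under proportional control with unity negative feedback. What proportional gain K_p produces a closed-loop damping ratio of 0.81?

K_p = 6.1

Closed-loop characteristic equation: s² + 8s + K_p·4 = 0.
So ω_n = √(4K_p) and 2ζω_n = 8, giving ζ = 8/(2√(4K_p)).
Setting ζ = 0.81: √(4K_p) = 8/(2·0.81) = 4.938, so K_p = 24.39/4 = 6.1.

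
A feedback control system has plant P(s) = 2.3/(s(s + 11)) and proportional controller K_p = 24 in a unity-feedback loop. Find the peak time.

T_p = 0.629 s

The closed-loop denominator s² + 11s + 55.2 gives ω_n = √55.2 = 7.43 and ζ = 11/(2ω_n) = 0.7403.
Damped frequency ω_d = ω_n√(1−ζ²) = 4.995 rad/s, so peak time T_p = π/ω_d = 0.629 s.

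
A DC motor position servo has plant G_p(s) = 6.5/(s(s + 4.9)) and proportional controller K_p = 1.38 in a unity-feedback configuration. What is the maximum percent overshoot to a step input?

Closed-loop characteristic equation: s² + 4.9s + 8.97 = 0, so ω_n = 2.995 rad/s and ζ = 4.9/(2·2.995) = 0.818.
%OS = 100·exp(−πζ/√(1−ζ²)) = 100·exp(−π·0.818/√0.3308) = 1.15%.

1.15%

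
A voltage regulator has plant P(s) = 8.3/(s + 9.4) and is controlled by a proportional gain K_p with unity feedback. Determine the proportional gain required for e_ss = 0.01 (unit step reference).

K_p = 112

Steady-state error for a unit step on this type-0 loop is 1/(1 + K_p·P(0)).
P(0) = 0.883. Require 1/(1 + K_p·0.883) = 0.01, so 1 + 0.883·K_p = 100.
K_p = (100 − 1)/0.883 = 112.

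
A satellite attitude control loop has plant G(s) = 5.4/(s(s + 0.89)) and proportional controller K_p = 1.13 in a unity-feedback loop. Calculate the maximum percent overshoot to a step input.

56.3%

Closed-loop characteristic equation: s² + 0.89s + 6.102 = 0, so ω_n = 2.47 rad/s and ζ = 0.89/(2·2.47) = 0.1801.
%OS = 100·exp(−πζ/√(1−ζ²)) = 100·exp(−π·0.1801/√0.9675) = 56.3%.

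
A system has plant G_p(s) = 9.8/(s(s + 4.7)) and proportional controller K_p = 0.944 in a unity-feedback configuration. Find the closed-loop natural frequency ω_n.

ω_n = 3.04 rad/s

The closed-loop denominator is s(s+4.7) + 0.944·9.8 = s² + 4.7s + 9.251.
So ω_n² = 9.251 ⇒ ω_n = 3.042 rad/s, and ζ = 4.7/(2ω_n) = 0.773.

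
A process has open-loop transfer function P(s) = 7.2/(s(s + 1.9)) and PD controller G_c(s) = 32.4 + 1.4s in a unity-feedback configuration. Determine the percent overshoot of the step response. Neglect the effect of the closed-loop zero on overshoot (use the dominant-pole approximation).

26.2%

Forward path: (32.4 + 1.4s)·7.2/(s(s+1.9)). The closed-loop characteristic equation is s² + (1.9 + 7.2·1.4)s + 7.2·32.4 = 0.
That is s² + 11.98s + 233.3 = 0, so ω_n = 15.27 rad/s and ζ = 11.98/(2·15.27) = 0.3922.
%OS = 100·exp(−πζ/√(1−ζ²)) = 26.2%.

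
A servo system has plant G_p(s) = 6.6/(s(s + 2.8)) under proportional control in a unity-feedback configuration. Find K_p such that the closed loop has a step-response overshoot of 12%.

K_p = 0.949

From %OS = 100·exp(−πζ/√(1−ζ²)) = 12%, ζ = −ln(0.12)/√(π²+ln²(0.12)) = 0.5594.
Characteristic equation s² + 2.8s + 6.6K_p = 0 gives ζ = 2.8/(2√(6.6K_p)).
Setting ζ = 0.5594: √(6.6K_p) = 2.8/(2·0.5594) = 2.503, so K_p = 6.263/6.6 = 0.949.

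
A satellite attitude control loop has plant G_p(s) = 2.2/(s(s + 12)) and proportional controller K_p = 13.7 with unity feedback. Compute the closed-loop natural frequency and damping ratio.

With unity feedback the closed-loop characteristic equation is s² + 12s + 13.7·2.2 = s² + 12s + 30.14 = 0.
Matching s² + 2ζω_n s + ω_n²: ω_n = √30.14 = 5.49 rad/s and 2ζω_n = 12, so ζ = 12/(2·5.49) = 1.09.

ω_n = 5.49 rad/s, ζ = 1.09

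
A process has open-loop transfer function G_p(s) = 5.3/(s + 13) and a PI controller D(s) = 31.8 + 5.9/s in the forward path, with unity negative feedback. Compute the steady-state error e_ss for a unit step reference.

0

The open loop D(s)G_p(s) has a pole at the origin (type 1), so the static position error constant is infinite and e_ss = 1/(1+∞) = 0.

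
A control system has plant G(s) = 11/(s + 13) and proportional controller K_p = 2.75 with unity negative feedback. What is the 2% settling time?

Closed-loop transfer function: T(s) = K_p·G(s)/(1 + K_p·G(s)) = 30.25/(s + 13 + 30.25) = 30.25/(s + 43.25).
Time constant τ = 1/43.25 = 0.02312 s, so the 2% settling time is about 4τ = 0.0925 s.

T_s ≈ 0.0925 s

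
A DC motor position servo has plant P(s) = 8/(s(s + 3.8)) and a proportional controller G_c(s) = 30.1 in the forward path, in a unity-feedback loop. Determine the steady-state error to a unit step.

The open loop G_c(s)P(s) has a pole at the origin (type 1), so the static position error constant is infinite and e_ss = 1/(1+∞) = 0.

0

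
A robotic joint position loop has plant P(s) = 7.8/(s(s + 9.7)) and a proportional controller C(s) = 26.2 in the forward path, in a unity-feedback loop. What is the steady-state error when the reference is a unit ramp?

The loop has one pole at the origin (type 1). Velocity error constant K_v = lim_{s→0} s·C(s)P(s) = 26.2·7.8/9.7 = 21.07.
Steady-state error to a unit ramp: e_ss = 1/K_v = 0.0475.

0.0475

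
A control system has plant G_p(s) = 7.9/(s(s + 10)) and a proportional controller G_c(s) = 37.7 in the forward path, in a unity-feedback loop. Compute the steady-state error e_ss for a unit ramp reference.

0.0336

The loop has one pole at the origin (type 1). Velocity error constant K_v = lim_{s→0} s·G_c(s)G_p(s) = 37.7·7.9/10 = 29.78.
Steady-state error to a unit ramp: e_ss = 1/K_v = 0.0336.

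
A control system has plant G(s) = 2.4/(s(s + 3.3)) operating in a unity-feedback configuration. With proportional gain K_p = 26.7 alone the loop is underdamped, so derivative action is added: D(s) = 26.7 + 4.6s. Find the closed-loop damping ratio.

Forward path: (26.7 + 4.6s)·2.4/(s(s+3.3)). The closed-loop characteristic equation is s² + (3.3 + 2.4·4.6)s + 2.4·26.7 = 0.
That is s² + 14.34s + 64.08 = 0, so ω_n = 8.005 rad/s and ζ = 14.34/(2·8.005) = 0.8957.

ζ = 0.896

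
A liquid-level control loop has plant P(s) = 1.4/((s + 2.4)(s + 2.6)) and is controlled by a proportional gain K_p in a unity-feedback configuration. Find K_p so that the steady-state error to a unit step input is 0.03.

K_p = 144

Steady-state error for a unit step on this type-0 loop is 1/(1 + K_p·P(0)).
P(0) = 0.2244. Require 1/(1 + K_p·0.2244) = 0.03, so 1 + 0.2244·K_p = 33.33.
K_p = (33.33 − 1)/0.2244 = 144.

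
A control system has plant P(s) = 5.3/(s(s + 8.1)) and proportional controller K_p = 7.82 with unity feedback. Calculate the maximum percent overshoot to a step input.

From 1 + K_pP(s) = 0: s² + 8.1s + 41.45 = 0 ⇒ ω_n = 6.438, ζ = 0.6291.
%OS = 100·exp(−πζ/√(1−ζ²)) = 100·exp(−π·0.6291/√0.6042) = 7.87%.

7.87%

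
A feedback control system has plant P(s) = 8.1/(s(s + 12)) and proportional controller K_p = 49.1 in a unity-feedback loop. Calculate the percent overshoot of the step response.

From 1 + K_pP(s) = 0: s² + 12s + 397.7 = 0 ⇒ ω_n = 19.94, ζ = 0.3009.
%OS = 100·exp(−πζ/√(1−ζ²)) = 100·exp(−π·0.3009/√0.9095) = 37.1%.

37.1%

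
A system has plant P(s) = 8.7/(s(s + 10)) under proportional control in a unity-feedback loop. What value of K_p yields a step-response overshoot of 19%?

K_p = 13.2

From %OS = 100·exp(−πζ/√(1−ζ²)) = 19%, ζ = −ln(0.19)/√(π²+ln²(0.19)) = 0.4673.
Characteristic equation s² + 10s + 8.7K_p = 0 gives ζ = 10/(2√(8.7K_p)).
Setting ζ = 0.4673: √(8.7K_p) = 10/(2·0.4673) = 10.7, so K_p = 114.5/8.7 = 13.2.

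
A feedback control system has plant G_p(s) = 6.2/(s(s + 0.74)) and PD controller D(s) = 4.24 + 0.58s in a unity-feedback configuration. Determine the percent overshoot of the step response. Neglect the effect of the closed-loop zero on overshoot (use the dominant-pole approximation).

23.1%

Forward path: (4.24 + 0.58s)·6.2/(s(s+0.74)). The closed-loop characteristic equation is s² + (0.74 + 6.2·0.58)s + 6.2·4.24 = 0.
That is s² + 4.336s + 26.29 = 0, so ω_n = 5.127 rad/s and ζ = 4.336/(2·5.127) = 0.4228.
%OS = 100·exp(−πζ/√(1−ζ²)) = 23.1%.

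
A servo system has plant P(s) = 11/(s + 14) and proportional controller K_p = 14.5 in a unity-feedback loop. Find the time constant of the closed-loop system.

τ = 0.00576 s

Closed-loop transfer function: T(s) = K_p·P(s)/(1 + K_p·P(s)) = 159.5/(s + 14 + 159.5) = 159.5/(s + 173.5).
Time constant τ = 1/173.5 = 0.00576 s.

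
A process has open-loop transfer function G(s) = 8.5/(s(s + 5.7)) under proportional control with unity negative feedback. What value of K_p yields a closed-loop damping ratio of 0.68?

K_p = 2.07

Closed-loop characteristic equation: s² + 5.7s + K_p·8.5 = 0.
So ω_n = √(8.5K_p) and 2ζω_n = 5.7, giving ζ = 5.7/(2√(8.5K_p)).
Setting ζ = 0.68: √(8.5K_p) = 5.7/(2·0.68) = 4.191, so K_p = 17.57/8.5 = 2.07.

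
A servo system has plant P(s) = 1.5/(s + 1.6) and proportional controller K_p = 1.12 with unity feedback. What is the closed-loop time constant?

τ = 0.305 s

Closed-loop transfer function: T(s) = K_p·P(s)/(1 + K_p·P(s)) = 1.68/(s + 1.6 + 1.68) = 1.68/(s + 3.28).
Time constant τ = 1/3.28 = 0.305 s.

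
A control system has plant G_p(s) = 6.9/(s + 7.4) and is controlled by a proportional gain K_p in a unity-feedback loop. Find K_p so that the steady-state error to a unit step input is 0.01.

For a type-0 loop with proportional control, e_ss = 1/(1 + K_p·G_p(0)).
G_p(0) = 0.9324. Require 1/(1 + K_p·0.9324) = 0.01, so 1 + 0.9324·K_p = 100.
K_p = (100 − 1)/0.9324 = 106.

K_p = 106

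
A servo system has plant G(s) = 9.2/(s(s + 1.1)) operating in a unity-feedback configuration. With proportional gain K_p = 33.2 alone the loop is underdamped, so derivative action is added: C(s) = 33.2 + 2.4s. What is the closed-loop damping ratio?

Forward path: (33.2 + 2.4s)·9.2/(s(s+1.1)). The closed-loop characteristic equation is s² + (1.1 + 9.2·2.4)s + 9.2·33.2 = 0.
That is s² + 23.18s + 305.4 = 0, so ω_n = 17.48 rad/s and ζ = 23.18/(2·17.48) = 0.6632.

ζ = 0.663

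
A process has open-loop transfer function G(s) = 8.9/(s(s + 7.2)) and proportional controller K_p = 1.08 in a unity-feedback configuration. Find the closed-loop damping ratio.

ζ = 1.16

With unity feedback the closed-loop characteristic equation is s² + 7.2s + 1.08·8.9 = s² + 7.2s + 9.612 = 0.
So ω_n² = 9.612 ⇒ ω_n = 3.1 rad/s, and ζ = 7.2/(2ω_n) = 1.16.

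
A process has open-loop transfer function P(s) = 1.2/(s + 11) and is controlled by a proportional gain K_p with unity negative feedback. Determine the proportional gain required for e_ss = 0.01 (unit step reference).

K_p = 908

The loop is type 0, so e_ss(step) = 1/(1 + K_pos) with K_pos = K_p·P(0).
P(0) = 0.1091. Require 1/(1 + K_p·0.1091) = 0.01, so 1 + 0.1091·K_p = 100.
K_p = (100 − 1)/0.1091 = 908.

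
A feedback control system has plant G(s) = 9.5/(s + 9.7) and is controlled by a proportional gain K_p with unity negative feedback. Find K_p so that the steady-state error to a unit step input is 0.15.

K_p = 5.79

The loop is type 0, so e_ss(step) = 1/(1 + K_pos) with K_pos = K_p·G(0).
G(0) = 0.9794. Require 1/(1 + K_p·0.9794) = 0.15, so 1 + 0.9794·K_p = 6.667.
K_p = (6.667 − 1)/0.9794 = 5.79.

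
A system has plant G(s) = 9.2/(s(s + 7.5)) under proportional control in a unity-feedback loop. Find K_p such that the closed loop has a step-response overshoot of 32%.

K_p = 13.1

From %OS = 100·exp(−πζ/√(1−ζ²)) = 32%, ζ = −ln(0.32)/√(π²+ln²(0.32)) = 0.341.
Characteristic equation s² + 7.5s + 9.2K_p = 0 gives ζ = 7.5/(2√(9.2K_p)).
Setting ζ = 0.341: √(9.2K_p) = 7.5/(2·0.341) = 11, so K_p = 121/9.2 = 13.1.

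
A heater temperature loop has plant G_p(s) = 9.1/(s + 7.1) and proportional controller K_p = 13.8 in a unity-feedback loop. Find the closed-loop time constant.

Closed-loop transfer function: T(s) = K_p·G_p(s)/(1 + K_p·G_p(s)) = 125.6/(s + 7.1 + 125.6) = 125.6/(s + 132.7).
Time constant τ = 1/132.7 = 0.00754 s.

τ = 0.00754 s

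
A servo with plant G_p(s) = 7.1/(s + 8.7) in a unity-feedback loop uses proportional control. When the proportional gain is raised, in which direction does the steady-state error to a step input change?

decrease

The position error constant K_pos = K_p·G_p(0) grows with K_p, and e_ss = 1/(1+K_pos) falls.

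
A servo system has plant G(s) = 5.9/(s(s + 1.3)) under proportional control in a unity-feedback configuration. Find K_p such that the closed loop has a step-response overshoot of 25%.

K_p = 0.439

From %OS = 100·exp(−πζ/√(1−ζ²)) = 25%, ζ = −ln(0.25)/√(π²+ln²(0.25)) = 0.4037.
Characteristic equation s² + 1.3s + 5.9K_p = 0 gives ζ = 1.3/(2√(5.9K_p)).
Setting ζ = 0.4037: √(5.9K_p) = 1.3/(2·0.4037) = 1.61, so K_p = 2.592/5.9 = 0.439.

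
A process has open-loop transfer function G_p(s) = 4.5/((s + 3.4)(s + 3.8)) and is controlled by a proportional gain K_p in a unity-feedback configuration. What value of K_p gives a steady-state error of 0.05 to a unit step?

K_p = 54.6

Steady-state error for a unit step on this type-0 loop is 1/(1 + K_p·G_p(0)).
G_p(0) = 0.3483. Require 1/(1 + K_p·0.3483) = 0.05, so 1 + 0.3483·K_p = 20.
K_p = (20 − 1)/0.3483 = 54.6.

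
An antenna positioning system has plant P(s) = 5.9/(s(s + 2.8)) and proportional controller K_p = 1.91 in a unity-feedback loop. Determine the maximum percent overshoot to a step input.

23.7%

Closed-loop characteristic equation: s² + 2.8s + 11.27 = 0, so ω_n = 3.357 rad/s and ζ = 2.8/(2·3.357) = 0.417.
%OS = 100·exp(−πζ/√(1−ζ²)) = 100·exp(−π·0.417/√0.8261) = 23.7%.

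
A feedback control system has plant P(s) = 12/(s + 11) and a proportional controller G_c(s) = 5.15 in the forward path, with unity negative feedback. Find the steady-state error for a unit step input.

0.151

The loop is type 0. Static position error constant K_pos = G_c(0)·P(0) = 5.15·1.091 = 5.618.
Steady-state error to a unit step: e_ss = 1/(1+K_pos) = 1/6.618 = 0.151.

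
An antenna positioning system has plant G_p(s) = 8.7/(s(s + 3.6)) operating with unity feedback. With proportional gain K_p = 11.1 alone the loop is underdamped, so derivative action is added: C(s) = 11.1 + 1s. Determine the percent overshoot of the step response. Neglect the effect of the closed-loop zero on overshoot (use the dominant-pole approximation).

8.04%

Forward path: (11.1 + 1s)·8.7/(s(s+3.6)). The closed-loop characteristic equation is s² + (3.6 + 8.7·1)s + 8.7·11.1 = 0.
That is s² + 12.3s + 96.57 = 0, so ω_n = 9.827 rad/s and ζ = 12.3/(2·9.827) = 0.6258.
%OS = 100·exp(−πζ/√(1−ζ²)) = 8.04%.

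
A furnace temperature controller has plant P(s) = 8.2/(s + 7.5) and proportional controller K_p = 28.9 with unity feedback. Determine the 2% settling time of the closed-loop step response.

Closed-loop transfer function: T(s) = K_p·P(s)/(1 + K_p·P(s)) = 237/(s + 7.5 + 237) = 237/(s + 244.5).
Time constant τ = 1/244.5 = 0.00409 s, so the 2% settling time is about 4τ = 0.0164 s.

T_s ≈ 0.0164 s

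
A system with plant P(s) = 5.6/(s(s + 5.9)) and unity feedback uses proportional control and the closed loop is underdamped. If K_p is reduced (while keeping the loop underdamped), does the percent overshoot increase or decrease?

decrease

ζ = 5.9/(2√(5.6K_p)) rises as K_p falls; higher damping means less overshoot.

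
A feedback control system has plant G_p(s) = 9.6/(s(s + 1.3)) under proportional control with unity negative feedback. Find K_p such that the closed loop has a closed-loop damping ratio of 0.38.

K_p = 0.305

Closed-loop characteristic equation: s² + 1.3s + K_p·9.6 = 0.
So ω_n = √(9.6K_p) and 2ζω_n = 1.3, giving ζ = 1.3/(2√(9.6K_p)).
Setting ζ = 0.38: √(9.6K_p) = 1.3/(2·0.38) = 1.711, so K_p = 2.926/9.6 = 0.305.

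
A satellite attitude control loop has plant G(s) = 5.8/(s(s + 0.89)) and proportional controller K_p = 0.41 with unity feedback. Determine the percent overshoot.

38.8%

From 1 + K_pG(s) = 0: s² + 0.89s + 2.378 = 0 ⇒ ω_n = 1.542, ζ = 0.2886.
%OS = 100·exp(−πζ/√(1−ζ²)) = 100·exp(−π·0.2886/√0.9167) = 38.8%.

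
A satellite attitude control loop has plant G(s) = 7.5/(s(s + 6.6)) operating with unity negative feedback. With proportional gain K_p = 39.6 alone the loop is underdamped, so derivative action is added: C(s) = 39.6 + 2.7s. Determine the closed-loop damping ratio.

Forward path: (39.6 + 2.7s)·7.5/(s(s+6.6)). The closed-loop characteristic equation is s² + (6.6 + 7.5·2.7)s + 7.5·39.6 = 0.
That is s² + 26.85s + 297 = 0, so ω_n = 17.23 rad/s and ζ = 26.85/(2·17.23) = 0.779.

ζ = 0.779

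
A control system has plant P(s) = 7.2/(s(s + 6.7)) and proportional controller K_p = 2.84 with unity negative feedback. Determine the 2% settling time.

T_s ≈ 1.19 s

From 1 + K_pP(s) = 0: s² + 6.7s + 20.45 = 0 ⇒ ω_n = 4.522, ζ = 0.7408.
2% settling time T_s ≈ 4/(ζω_n) = 4/3.35 = 1.19 s.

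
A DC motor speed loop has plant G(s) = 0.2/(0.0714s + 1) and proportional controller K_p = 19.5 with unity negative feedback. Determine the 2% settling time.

T_s ≈ 0.0583 s

Closed loop: T(s) = K_p·G/(1+K_p·G) = 3.9/(0.0714s + 1 + 3.9), with pole at s = −(1 + 3.9)/0.0714 = −68.63.
τ = 1/68.63 = 0.01457 s, so 2% settling time ≈ 4τ = 0.0583 s.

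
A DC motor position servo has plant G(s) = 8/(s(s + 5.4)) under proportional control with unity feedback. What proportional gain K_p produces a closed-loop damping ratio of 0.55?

Closed-loop characteristic equation: s² + 5.4s + K_p·8 = 0.
So ω_n = √(8K_p) and 2ζω_n = 5.4, giving ζ = 5.4/(2√(8K_p)).
Setting ζ = 0.55: √(8K_p) = 5.4/(2·0.55) = 4.909, so K_p = 24.1/8 = 3.01.

K_p = 3.01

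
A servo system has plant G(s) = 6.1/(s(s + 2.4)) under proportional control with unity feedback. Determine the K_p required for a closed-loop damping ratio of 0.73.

K_p = 0.443

Closed-loop characteristic equation: s² + 2.4s + K_p·6.1 = 0.
So ω_n = √(6.1K_p) and 2ζω_n = 2.4, giving ζ = 2.4/(2√(6.1K_p)).
Setting ζ = 0.73: √(6.1K_p) = 2.4/(2·0.73) = 1.644, so K_p = 2.702/6.1 = 0.443.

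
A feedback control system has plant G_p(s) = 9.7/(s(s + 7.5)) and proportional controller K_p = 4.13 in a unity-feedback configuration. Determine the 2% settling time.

T_s ≈ 1.07 s

Closed-loop characteristic equation: s² + 7.5s + 40.06 = 0, so ω_n = 6.329 rad/s and ζ = 7.5/(2·6.329) = 0.5925.
2% settling time T_s ≈ 4/(ζω_n) = 4/3.75 = 1.07 s.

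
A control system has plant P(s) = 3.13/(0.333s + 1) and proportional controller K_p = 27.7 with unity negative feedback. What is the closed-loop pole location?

s = -263.4

Closed loop: T(s) = K_p·P/(1+K_p·P) = 86.7/(0.333s + 1 + 86.7), with pole at s = −(1 + 86.7)/0.333 = −263.4.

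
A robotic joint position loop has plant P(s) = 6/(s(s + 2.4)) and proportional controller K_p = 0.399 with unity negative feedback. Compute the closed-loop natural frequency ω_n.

ω_n = 1.55 rad/s

1 + K_p·P(s) = 0 gives s² + 2.4s + 2.394 = 0.
So ω_n² = 2.394 ⇒ ω_n = 1.547 rad/s, and ζ = 2.4/(2ω_n) = 0.776.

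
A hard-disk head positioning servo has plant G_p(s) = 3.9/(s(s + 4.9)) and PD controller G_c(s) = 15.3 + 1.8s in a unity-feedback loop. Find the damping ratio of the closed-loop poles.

ζ = 0.772

Forward path: (15.3 + 1.8s)·3.9/(s(s+4.9)). The closed-loop characteristic equation is s² + (4.9 + 3.9·1.8)s + 3.9·15.3 = 0.
That is s² + 11.92s + 59.67 = 0, so ω_n = 7.725 rad/s and ζ = 11.92/(2·7.725) = 0.7716.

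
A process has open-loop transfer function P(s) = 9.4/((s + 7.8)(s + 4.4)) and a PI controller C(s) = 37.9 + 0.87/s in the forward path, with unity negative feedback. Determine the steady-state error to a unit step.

The open loop C(s)P(s) has a pole at the origin (type 1), so the static position error constant is infinite and e_ss = 1/(1+∞) = 0.

0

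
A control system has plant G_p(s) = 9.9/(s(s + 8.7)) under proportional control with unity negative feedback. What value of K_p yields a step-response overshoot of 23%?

K_p = 10.6

From %OS = 100·exp(−πζ/√(1−ζ²)) = 23%, ζ = −ln(0.23)/√(π²+ln²(0.23)) = 0.4237.
Characteristic equation s² + 8.7s + 9.9K_p = 0 gives ζ = 8.7/(2√(9.9K_p)).
Setting ζ = 0.4237: √(9.9K_p) = 8.7/(2·0.4237) = 10.27, so K_p = 105.4/9.9 = 10.6.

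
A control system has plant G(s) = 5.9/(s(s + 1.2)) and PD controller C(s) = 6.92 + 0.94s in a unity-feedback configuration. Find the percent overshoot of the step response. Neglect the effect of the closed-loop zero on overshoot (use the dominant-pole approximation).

14.2%

Forward path: (6.92 + 0.94s)·5.9/(s(s+1.2)). The closed-loop characteristic equation is s² + (1.2 + 5.9·0.94)s + 5.9·6.92 = 0.
That is s² + 6.746s + 40.83 = 0, so ω_n = 6.39 rad/s and ζ = 6.746/(2·6.39) = 0.5279.
%OS = 100·exp(−πζ/√(1−ζ²)) = 14.2%.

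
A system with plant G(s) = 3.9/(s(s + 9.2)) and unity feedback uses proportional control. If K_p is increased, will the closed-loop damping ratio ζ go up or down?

decrease

ζ = 9.2/(2√(3.9K_p)); increasing K_p raises the denominator, so ζ falls.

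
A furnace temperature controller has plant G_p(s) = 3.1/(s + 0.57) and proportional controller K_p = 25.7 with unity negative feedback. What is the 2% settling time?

Closed-loop transfer function: T(s) = K_p·G_p(s)/(1 + K_p·G_p(s)) = 79.67/(s + 0.57 + 79.67) = 79.67/(s + 80.24).
Time constant τ = 1/80.24 = 0.01246 s, so the 2% settling time is about 4τ = 0.0499 s.

T_s ≈ 0.0499 s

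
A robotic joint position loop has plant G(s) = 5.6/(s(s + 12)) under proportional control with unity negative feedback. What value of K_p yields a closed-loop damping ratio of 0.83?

K_p = 9.33

Closed-loop characteristic equation: s² + 12s + K_p·5.6 = 0.
So ω_n = √(5.6K_p) and 2ζω_n = 12, giving ζ = 12/(2√(5.6K_p)).
Setting ζ = 0.83: √(5.6K_p) = 12/(2·0.83) = 7.229, so K_p = 52.26/5.6 = 9.33.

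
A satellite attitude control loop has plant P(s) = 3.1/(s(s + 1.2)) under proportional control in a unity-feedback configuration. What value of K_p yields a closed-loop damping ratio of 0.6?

K_p = 0.323

Closed-loop characteristic equation: s² + 1.2s + K_p·3.1 = 0.
So ω_n = √(3.1K_p) and 2ζω_n = 1.2, giving ζ = 1.2/(2√(3.1K_p)).
Setting ζ = 0.6: √(3.1K_p) = 1.2/(2·0.6) = 1, so K_p = 1/3.1 = 0.323.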